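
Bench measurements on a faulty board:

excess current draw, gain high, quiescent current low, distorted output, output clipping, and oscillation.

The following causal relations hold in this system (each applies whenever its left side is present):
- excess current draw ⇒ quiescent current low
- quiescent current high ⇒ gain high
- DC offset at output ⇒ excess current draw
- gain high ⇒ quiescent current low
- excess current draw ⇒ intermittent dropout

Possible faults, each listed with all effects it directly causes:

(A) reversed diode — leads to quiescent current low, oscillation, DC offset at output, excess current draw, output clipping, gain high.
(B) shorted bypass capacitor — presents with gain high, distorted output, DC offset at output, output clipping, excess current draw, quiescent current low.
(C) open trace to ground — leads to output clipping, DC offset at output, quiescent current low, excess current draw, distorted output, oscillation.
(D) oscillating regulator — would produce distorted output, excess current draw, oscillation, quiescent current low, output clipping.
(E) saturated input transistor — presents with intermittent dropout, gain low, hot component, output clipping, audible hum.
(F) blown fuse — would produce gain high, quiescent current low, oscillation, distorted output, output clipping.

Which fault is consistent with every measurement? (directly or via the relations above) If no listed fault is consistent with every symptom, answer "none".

For each candidate, compare predicted effects to what was observed:
(A) reversed diode — excess current draw yes; gain high yes; quiescent current low yes; distorted output NO; output clipping yes; oscillation yes
(B) shorted bypass capacitor — does not account for oscillation
(C) open trace to ground — does not account for gain high
(D) oscillating regulator — does not account for gain high
(E) saturated input transistor — excess current draw NO; gain high NO; quiescent current low NO; distorted output NO; output clipping yes; oscillation NO
(F) blown fuse — does not account for excess current draw
None of the listed candidates fits everything.

none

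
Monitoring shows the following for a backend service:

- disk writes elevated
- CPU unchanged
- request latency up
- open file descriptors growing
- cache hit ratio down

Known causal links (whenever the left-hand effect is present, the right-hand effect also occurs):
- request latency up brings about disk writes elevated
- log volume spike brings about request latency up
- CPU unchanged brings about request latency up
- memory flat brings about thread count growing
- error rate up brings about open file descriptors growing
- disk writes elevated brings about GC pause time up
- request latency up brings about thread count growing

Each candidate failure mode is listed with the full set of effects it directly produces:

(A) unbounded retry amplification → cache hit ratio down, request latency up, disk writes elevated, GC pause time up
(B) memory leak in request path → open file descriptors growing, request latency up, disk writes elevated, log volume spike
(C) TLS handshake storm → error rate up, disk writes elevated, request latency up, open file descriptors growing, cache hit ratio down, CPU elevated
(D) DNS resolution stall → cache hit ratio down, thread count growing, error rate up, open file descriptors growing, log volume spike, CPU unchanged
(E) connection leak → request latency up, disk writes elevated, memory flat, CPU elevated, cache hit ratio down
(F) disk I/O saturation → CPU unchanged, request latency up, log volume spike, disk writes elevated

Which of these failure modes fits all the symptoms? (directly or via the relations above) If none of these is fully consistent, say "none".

Checking each candidate against the observations:
(A) unbounded retry amplification — disk writes elevated yes; CPU unchanged NO; request latency up yes; open file descriptors growing NO; cache hit ratio down yes
(B) memory leak in request path — disk writes elevated yes; CPU unchanged NO; request latency up yes; open file descriptors growing yes; cache hit ratio down NO
(C) TLS handshake storm — fails on CPU unchanged (predicts CPU elevated, not CPU unchanged)
(D) DNS resolution stall — disk writes elevated yes (through CPU unchanged → request latency up → disk writes elevated); CPU unchanged yes; request latency up yes (through CPU unchanged → request latency up); open file descriptors growing yes; cache hit ratio down yes
(E) connection leak — fails on CPU unchanged, open file descriptors growing (predicts CPU elevated, not CPU unchanged)
(F) disk I/O saturation — disk writes elevated yes; CPU unchanged yes; request latency up yes; open file descriptors growing NO; cache hit ratio down NO
(D) alone accounts for all the evidence.

D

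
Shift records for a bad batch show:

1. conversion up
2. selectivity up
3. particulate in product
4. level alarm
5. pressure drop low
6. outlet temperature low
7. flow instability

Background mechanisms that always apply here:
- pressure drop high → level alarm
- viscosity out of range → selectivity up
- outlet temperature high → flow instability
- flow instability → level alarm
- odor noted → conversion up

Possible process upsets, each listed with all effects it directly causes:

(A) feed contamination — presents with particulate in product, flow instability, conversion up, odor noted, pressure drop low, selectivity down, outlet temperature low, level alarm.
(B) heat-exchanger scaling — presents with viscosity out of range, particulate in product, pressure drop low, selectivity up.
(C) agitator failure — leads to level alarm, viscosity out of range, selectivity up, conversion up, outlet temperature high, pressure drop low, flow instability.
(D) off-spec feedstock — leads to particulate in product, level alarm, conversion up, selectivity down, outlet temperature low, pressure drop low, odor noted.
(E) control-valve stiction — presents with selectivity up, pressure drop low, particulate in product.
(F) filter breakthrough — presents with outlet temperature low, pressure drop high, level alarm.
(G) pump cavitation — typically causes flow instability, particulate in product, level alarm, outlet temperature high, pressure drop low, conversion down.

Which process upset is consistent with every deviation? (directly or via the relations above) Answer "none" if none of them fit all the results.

none

For each candidate, compare predicted effects to what was observed:
(A) feed contamination — conversion up match; selectivity up miss; particulate in product match; level alarm match; pressure drop low match; outlet temperature low match; flow instability match
(B) heat-exchanger scaling — conversion up miss; selectivity up match; particulate in product match; level alarm miss; pressure drop low match; outlet temperature low miss; flow instability miss
(C) agitator failure — fails on particulate in product, outlet temperature low (predicts outlet temperature high, not outlet temperature low)
(D) off-spec feedstock — conversion up match; selectivity up miss; particulate in product match; level alarm match; pressure drop low match; outlet temperature low match; flow instability miss
(E) control-valve stiction — conversion up miss; selectivity up match; particulate in product match; level alarm miss; pressure drop low match; outlet temperature low miss; flow instability miss
(F) filter breakthrough — fails on conversion up, selectivity up, particulate in product, pressure drop low, flow instability (predicts pressure drop high, not pressure drop low)
(G) pump cavitation — fails on conversion up, selectivity up, outlet temperature low (predicts conversion down, not conversion up; predicts outlet temperature high, not outlet temperature low)
None of the listed candidates fits everything.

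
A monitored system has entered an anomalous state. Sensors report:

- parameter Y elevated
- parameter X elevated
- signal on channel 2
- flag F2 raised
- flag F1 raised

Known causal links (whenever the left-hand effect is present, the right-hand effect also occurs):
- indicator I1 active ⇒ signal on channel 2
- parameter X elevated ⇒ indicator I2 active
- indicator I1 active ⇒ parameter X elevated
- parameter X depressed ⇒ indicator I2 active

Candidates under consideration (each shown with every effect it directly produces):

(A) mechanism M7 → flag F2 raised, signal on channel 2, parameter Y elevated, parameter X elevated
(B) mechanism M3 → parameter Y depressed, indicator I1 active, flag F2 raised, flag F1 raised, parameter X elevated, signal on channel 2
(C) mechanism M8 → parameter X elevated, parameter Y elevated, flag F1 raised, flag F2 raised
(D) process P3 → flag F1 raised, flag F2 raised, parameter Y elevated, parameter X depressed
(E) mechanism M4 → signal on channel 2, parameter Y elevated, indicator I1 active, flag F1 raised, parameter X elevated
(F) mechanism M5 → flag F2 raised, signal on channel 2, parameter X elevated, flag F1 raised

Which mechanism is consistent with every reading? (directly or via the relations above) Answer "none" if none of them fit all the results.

none

Per-candidate check:
(A) mechanism M7 — parameter Y elevated yes; parameter X elevated yes; signal on channel 2 yes; flag F2 raised yes; flag F1 raised NO
(B) mechanism M3 — fails on parameter Y elevated (predicts parameter Y depressed, not parameter Y elevated)
(C) mechanism M8 — parameter Y elevated yes; parameter X elevated yes; signal on channel 2 NO; flag F2 raised yes; flag F1 raised yes
(D) process P3 — parameter Y elevated yes; parameter X elevated NO; signal on channel 2 NO; flag F2 raised yes; flag F1 raised yes
(E) mechanism M4 — parameter Y elevated yes; parameter X elevated yes; signal on channel 2 yes; flag F2 raised NO; flag F1 raised yes
(F) mechanism M5 — does not account for parameter Y elevated
Every candidate fails on at least one observation.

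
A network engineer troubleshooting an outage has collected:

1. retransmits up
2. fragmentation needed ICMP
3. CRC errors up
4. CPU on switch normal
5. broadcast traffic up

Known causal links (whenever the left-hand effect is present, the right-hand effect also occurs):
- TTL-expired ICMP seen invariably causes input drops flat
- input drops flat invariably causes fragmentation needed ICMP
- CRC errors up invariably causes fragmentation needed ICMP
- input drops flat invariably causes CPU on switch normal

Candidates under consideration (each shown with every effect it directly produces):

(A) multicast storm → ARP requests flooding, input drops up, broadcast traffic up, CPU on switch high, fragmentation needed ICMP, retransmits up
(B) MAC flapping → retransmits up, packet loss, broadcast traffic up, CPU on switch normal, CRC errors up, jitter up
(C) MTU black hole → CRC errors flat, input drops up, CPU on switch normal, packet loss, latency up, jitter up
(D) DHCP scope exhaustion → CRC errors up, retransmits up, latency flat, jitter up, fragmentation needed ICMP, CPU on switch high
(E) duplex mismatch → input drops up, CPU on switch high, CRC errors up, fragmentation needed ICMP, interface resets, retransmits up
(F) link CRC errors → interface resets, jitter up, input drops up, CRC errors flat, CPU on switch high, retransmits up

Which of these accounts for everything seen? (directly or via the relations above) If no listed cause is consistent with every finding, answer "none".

B

For each candidate, compare predicted effects to what was observed:
(A) multicast storm — fails on CRC errors up, CPU on switch normal (predicts CPU on switch high, not CPU on switch normal)
(B) MAC flapping — accounts for every observation (fragmentation needed ICMP by CRC errors up → fragmentation needed ICMP)
(C) MTU black hole — retransmits up miss; fragmentation needed ICMP miss; CRC errors up miss; CPU on switch normal match; broadcast traffic up miss
(D) DHCP scope exhaustion — fails on CPU on switch normal, broadcast traffic up (predicts CPU on switch high, not CPU on switch normal)
(E) duplex mismatch — retransmits up match; fragmentation needed ICMP match; CRC errors up match; CPU on switch normal miss; broadcast traffic up miss
(F) link CRC errors — fails on fragmentation needed ICMP, CRC errors up, CPU on switch normal, broadcast traffic up (predicts CRC errors flat, not CRC errors up; predicts CPU on switch high, not CPU on switch normal)
(B) is the only candidate with no mismatches.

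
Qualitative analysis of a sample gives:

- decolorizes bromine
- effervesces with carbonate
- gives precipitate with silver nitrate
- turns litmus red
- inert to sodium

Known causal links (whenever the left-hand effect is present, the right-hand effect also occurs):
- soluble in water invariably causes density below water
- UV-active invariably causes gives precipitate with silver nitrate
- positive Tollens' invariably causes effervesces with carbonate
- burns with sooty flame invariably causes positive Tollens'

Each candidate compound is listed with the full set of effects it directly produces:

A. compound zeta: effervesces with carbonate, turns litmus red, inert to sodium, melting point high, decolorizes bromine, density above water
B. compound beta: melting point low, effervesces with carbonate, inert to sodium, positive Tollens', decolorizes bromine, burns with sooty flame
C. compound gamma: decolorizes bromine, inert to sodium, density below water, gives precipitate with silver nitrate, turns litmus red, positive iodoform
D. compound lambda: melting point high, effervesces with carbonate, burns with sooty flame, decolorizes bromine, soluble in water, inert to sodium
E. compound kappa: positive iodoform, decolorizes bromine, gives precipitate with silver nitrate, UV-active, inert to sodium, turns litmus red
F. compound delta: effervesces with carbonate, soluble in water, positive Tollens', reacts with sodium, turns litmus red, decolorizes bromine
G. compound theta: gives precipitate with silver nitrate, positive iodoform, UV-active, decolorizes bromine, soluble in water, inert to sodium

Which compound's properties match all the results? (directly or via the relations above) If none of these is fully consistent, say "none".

Checking each candidate against the observations:
(A) compound zeta — decolorizes bromine +; effervesces with carbonate +; gives precipitate with silver nitrate -; turns litmus red +; inert to sodium +
(B) compound beta — decolorizes bromine +; effervesces with carbonate +; gives precipitate with silver nitrate -; turns litmus red -; inert to sodium +
(C) compound gamma — decolorizes bromine +; effervesces with carbonate -; gives precipitate with silver nitrate +; turns litmus red +; inert to sodium +
(D) compound lambda — decolorizes bromine +; effervesces with carbonate +; gives precipitate with silver nitrate -; turns litmus red -; inert to sodium +
(E) compound kappa — decolorizes bromine +; effervesces with carbonate -; gives precipitate with silver nitrate +; turns litmus red +; inert to sodium +
(F) compound delta — decolorizes bromine +; effervesces with carbonate +; gives precipitate with silver nitrate -; turns litmus red +; inert to sodium -
(G) compound theta — does not account for effervesces with carbonate, turns litmus red
No candidate is consistent with all observations.

none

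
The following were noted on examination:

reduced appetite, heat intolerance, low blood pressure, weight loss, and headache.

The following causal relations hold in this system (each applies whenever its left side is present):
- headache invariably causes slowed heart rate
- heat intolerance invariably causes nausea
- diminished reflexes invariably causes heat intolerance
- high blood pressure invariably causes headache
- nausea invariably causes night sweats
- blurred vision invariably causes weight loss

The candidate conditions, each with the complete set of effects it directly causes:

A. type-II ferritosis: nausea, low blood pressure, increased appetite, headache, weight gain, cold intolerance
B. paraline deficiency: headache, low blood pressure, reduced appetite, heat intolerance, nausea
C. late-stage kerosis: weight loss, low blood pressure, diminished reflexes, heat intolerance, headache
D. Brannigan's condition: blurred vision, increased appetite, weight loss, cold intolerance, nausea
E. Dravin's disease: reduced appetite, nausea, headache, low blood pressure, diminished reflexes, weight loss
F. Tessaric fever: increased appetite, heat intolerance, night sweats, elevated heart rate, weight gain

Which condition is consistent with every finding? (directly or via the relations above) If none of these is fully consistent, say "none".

E

For each candidate, compare predicted effects to what was observed:
(A) type-II ferritosis — fails on reduced appetite, heat intolerance, weight loss (predicts increased appetite, not reduced appetite; predicts cold intolerance, not heat intolerance; predicts weight gain, not weight loss)
(B) paraline deficiency — does not account for weight loss
(C) late-stage kerosis — reduced appetite -; heat intolerance +; low blood pressure +; weight loss +; headache +
(D) Brannigan's condition — reduced appetite -; heat intolerance -; low blood pressure -; weight loss +; headache -
(E) Dravin's disease — accounts for every observation (heat intolerance via diminished reflexes → heat intolerance)
(F) Tessaric fever — reduced appetite -; heat intolerance +; low blood pressure -; weight loss -; headache -
(E) is the only candidate with no mismatches.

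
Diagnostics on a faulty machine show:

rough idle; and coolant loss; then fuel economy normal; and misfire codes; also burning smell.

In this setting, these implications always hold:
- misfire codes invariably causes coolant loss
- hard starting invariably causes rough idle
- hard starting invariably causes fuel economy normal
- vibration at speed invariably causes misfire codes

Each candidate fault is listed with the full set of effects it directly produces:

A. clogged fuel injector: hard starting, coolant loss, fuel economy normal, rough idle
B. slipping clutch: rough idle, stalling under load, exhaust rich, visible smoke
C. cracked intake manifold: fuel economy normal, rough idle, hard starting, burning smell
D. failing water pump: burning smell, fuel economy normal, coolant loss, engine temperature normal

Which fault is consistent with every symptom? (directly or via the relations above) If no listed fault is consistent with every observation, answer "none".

none

Per-candidate check:
(A) clogged fuel injector — rough idle ✓; coolant loss ✓; fuel economy normal ✓; misfire codes ✗; burning smell ✗
(B) slipping clutch — rough idle ✓; coolant loss ✗; fuel economy normal ✗; misfire codes ✗; burning smell ✗
(C) cracked intake manifold — does not account for coolant loss, misfire codes
(D) failing water pump — rough idle ✗; coolant loss ✓; fuel economy normal ✓; misfire codes ✗; burning smell ✓
No candidate is consistent with all observations.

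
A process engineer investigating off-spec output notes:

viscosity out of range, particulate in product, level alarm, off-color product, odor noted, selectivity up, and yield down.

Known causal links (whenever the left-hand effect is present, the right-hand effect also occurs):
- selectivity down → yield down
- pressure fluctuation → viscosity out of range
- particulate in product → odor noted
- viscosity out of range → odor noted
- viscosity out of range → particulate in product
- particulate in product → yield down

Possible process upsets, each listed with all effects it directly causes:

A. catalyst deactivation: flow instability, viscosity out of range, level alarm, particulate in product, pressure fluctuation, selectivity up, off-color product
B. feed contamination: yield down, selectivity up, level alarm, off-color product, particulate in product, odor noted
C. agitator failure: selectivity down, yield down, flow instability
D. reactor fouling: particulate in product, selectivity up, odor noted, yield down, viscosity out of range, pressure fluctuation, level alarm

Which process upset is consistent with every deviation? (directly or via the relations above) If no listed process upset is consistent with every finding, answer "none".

A

Checking each candidate against the observations:
(A) catalyst deactivation — accounts for every observation (odor noted by particulate in product → odor noted)
(B) feed contamination — viscosity out of range -; particulate in product +; level alarm +; off-color product +; odor noted +; selectivity up +; yield down +
(C) agitator failure — viscosity out of range -; particulate in product -; level alarm -; off-color product -; odor noted -; selectivity up -; yield down +
(D) reactor fouling — does not account for off-color product
(A) alone accounts for all the evidence.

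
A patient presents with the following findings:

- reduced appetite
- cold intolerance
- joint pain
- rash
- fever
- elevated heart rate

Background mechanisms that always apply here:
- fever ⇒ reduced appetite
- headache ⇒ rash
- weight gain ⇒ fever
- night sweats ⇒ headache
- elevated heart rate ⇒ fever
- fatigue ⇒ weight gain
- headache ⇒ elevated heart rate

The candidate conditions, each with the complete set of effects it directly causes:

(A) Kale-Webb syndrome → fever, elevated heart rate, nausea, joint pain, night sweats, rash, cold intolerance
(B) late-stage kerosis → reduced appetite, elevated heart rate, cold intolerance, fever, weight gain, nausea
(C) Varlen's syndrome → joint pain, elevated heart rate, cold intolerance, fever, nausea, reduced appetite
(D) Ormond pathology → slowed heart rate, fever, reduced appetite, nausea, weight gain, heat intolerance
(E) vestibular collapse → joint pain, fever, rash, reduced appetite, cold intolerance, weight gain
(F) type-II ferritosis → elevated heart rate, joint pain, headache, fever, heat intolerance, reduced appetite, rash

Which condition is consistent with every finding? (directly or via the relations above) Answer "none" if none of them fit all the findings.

A

For each candidate, compare predicted effects to what was observed:
(A) Kale-Webb syndrome — accounts for every observation (reduced appetite via fever → reduced appetite)
(B) late-stage kerosis — reduced appetite match; cold intolerance match; joint pain miss; rash miss; fever match; elevated heart rate match
(C) Varlen's syndrome — reduced appetite match; cold intolerance match; joint pain match; rash miss; fever match; elevated heart rate match
(D) Ormond pathology — fails on cold intolerance, joint pain, rash, elevated heart rate (predicts heat intolerance, not cold intolerance; predicts slowed heart rate, not elevated heart rate)
(E) vestibular collapse — does not account for elevated heart rate
(F) type-II ferritosis — reduced appetite match; cold intolerance miss; joint pain match; rash match; fever match; elevated heart rate match
(A) alone accounts for all the evidence.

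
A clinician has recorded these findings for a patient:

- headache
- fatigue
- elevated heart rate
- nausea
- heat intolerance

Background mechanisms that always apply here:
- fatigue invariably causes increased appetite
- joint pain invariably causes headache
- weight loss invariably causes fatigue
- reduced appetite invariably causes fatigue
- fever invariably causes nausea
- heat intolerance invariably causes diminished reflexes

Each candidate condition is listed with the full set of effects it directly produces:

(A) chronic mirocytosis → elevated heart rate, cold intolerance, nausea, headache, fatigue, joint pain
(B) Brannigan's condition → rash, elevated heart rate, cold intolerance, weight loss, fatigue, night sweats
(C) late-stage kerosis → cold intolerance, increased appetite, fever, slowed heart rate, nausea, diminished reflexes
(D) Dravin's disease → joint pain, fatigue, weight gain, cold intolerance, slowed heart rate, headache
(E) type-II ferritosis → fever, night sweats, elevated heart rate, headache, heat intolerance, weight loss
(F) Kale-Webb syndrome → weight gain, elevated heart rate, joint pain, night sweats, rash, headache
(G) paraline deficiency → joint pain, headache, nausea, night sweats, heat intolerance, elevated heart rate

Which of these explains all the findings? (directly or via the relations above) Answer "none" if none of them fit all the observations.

E

For each candidate, compare predicted effects to what was observed:
(A) chronic mirocytosis — headache yes; fatigue yes; elevated heart rate yes; nausea yes; heat intolerance NO
(B) Brannigan's condition — headache NO; fatigue yes; elevated heart rate yes; nausea NO; heat intolerance NO
(C) late-stage kerosis — headache NO; fatigue NO; elevated heart rate NO; nausea yes; heat intolerance NO
(D) Dravin's disease — fails on elevated heart rate, nausea, heat intolerance (predicts slowed heart rate, not elevated heart rate; predicts cold intolerance, not heat intolerance)
(E) type-II ferritosis — headache yes; fatigue yes (by weight loss → fatigue); elevated heart rate yes; nausea yes (by fever → nausea); heat intolerance yes
(F) Kale-Webb syndrome — does not account for fatigue, nausea, heat intolerance
(G) paraline deficiency — headache yes; fatigue NO; elevated heart rate yes; nausea yes; heat intolerance yes
Only (E) is consistent with every observation.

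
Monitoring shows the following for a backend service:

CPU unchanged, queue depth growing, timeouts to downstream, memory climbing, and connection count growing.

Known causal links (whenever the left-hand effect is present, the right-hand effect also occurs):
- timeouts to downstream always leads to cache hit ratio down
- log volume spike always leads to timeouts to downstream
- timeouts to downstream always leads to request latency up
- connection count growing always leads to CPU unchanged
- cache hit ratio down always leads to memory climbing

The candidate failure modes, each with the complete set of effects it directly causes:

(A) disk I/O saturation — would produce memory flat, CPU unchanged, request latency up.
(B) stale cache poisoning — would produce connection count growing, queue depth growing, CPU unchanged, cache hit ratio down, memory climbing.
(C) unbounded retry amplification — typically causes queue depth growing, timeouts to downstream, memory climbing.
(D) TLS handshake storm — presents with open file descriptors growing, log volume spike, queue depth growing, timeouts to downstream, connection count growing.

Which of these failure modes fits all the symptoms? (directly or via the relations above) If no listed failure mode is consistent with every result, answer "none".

For each candidate, compare predicted effects to what was observed:
(A) disk I/O saturation — fails on queue depth growing, timeouts to downstream, memory climbing, connection count growing (predicts memory flat, not memory climbing)
(B) stale cache poisoning — CPU unchanged match; queue depth growing match; timeouts to downstream miss; memory climbing match; connection count growing match
(C) unbounded retry amplification — does not account for CPU unchanged, connection count growing
(D) TLS handshake storm — accounts for every observation (CPU unchanged by connection count growing → CPU unchanged)
(D) alone accounts for all the evidence.

D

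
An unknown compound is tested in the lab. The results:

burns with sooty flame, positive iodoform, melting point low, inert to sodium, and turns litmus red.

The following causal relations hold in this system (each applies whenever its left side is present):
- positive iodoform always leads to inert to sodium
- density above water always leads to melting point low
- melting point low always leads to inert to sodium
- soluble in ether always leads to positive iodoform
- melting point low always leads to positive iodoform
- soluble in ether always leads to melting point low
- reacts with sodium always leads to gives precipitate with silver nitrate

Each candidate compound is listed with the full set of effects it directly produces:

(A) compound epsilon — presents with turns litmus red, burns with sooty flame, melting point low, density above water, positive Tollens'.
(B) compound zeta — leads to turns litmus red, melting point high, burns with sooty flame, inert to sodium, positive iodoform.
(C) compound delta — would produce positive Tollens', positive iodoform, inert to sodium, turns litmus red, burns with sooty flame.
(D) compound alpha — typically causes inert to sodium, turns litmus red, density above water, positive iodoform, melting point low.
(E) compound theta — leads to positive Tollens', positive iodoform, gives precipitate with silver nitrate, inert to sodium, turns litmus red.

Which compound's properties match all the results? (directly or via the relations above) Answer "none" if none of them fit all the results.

A

For each candidate, compare predicted effects to what was observed:
(A) compound epsilon — accounts for every observation (positive iodoform through melting point low → positive iodoform)
(B) compound zeta — burns with sooty flame yes; positive iodoform yes; melting point low NO; inert to sodium yes; turns litmus red yes
(C) compound delta — does not account for melting point low
(D) compound alpha — does not account for burns with sooty flame
(E) compound theta — burns with sooty flame NO; positive iodoform yes; melting point low NO; inert to sodium yes; turns litmus red yes
(A) is the only candidate with no mismatches.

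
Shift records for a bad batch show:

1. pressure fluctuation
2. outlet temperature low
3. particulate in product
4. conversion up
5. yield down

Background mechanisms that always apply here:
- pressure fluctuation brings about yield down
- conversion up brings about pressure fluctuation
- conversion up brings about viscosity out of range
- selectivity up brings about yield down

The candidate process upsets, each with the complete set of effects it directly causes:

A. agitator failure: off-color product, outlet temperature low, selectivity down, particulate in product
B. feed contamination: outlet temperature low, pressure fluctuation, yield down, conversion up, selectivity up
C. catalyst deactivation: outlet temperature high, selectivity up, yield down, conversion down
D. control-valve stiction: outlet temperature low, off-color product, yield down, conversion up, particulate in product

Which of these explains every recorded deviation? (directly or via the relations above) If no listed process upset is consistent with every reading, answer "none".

D

Checking each candidate against the observations:
(A) agitator failure — does not account for pressure fluctuation, conversion up, yield down
(B) feed contamination — does not account for particulate in product
(C) catalyst deactivation — pressure fluctuation -; outlet temperature low -; particulate in product -; conversion up -; yield down +
(D) control-valve stiction — pressure fluctuation + (through conversion up → pressure fluctuation); outlet temperature low +; particulate in product +; conversion up +; yield down +
(D) alone accounts for all the evidence.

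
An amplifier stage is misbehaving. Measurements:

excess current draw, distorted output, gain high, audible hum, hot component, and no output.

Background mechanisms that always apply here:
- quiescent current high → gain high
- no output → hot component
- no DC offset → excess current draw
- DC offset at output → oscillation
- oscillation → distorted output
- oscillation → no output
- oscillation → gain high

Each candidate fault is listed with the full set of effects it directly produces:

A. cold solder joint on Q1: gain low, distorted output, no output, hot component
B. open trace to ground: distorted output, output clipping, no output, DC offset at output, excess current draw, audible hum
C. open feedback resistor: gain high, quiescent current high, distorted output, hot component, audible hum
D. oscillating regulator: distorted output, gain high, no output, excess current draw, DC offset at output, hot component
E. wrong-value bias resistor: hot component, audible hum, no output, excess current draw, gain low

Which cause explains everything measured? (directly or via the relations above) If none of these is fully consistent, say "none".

Per-candidate check:
(A) cold solder joint on Q1 — fails on excess current draw, gain high, audible hum (predicts gain low, not gain high)
(B) open trace to ground — accounts for every observation (gain high by DC offset at output → oscillation → gain high)
(C) open feedback resistor — does not account for excess current draw, no output
(D) oscillating regulator — does not account for audible hum
(E) wrong-value bias resistor — excess current draw ✓; distorted output ✗; gain high ✗; audible hum ✓; hot component ✓; no output ✓
(B) alone accounts for all the evidence.

B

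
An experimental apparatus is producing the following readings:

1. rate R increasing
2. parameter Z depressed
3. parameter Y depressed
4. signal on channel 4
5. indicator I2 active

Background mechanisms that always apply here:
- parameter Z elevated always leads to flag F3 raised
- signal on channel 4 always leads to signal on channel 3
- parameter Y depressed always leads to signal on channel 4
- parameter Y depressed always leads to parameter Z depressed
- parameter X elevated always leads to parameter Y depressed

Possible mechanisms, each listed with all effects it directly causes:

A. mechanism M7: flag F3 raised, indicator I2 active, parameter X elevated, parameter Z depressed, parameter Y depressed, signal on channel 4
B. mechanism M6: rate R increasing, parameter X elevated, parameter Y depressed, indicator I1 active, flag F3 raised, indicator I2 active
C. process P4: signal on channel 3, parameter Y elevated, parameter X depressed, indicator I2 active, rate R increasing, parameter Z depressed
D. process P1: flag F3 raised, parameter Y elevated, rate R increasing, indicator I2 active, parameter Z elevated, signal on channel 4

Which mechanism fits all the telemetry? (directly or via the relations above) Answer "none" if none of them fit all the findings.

B

Testing each hypothesis:
(A) mechanism M7 — rate R increasing -; parameter Z depressed +; parameter Y depressed +; signal on channel 4 +; indicator I2 active +
(B) mechanism M6 — accounts for every observation (parameter Z depressed through parameter Y depressed → parameter Z depressed)
(C) process P4 — rate R increasing +; parameter Z depressed +; parameter Y depressed -; signal on channel 4 -; indicator I2 active +
(D) process P1 — rate R increasing +; parameter Z depressed -; parameter Y depressed -; signal on channel 4 +; indicator I2 active +
Only (B) is consistent with every observation.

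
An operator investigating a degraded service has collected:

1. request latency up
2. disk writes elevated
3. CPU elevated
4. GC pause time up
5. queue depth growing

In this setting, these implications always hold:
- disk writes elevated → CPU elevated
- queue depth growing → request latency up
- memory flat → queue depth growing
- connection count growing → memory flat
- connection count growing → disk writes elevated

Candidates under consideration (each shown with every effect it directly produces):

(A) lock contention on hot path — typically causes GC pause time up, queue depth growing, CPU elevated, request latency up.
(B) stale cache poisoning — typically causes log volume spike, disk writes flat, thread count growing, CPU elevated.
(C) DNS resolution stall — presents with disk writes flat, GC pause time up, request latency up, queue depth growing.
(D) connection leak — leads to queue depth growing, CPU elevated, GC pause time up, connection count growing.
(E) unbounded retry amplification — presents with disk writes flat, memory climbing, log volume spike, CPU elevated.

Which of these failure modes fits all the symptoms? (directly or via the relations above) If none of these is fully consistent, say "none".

Checking each candidate against the observations:
(A) lock contention on hot path — does not account for disk writes elevated
(B) stale cache poisoning — fails on request latency up, disk writes elevated, GC pause time up, queue depth growing (predicts disk writes flat, not disk writes elevated)
(C) DNS resolution stall — request latency up +; disk writes elevated -; CPU elevated -; GC pause time up +; queue depth growing +
(D) connection leak — request latency up + (through queue depth growing → request latency up); disk writes elevated + (through connection count growing → disk writes elevated); CPU elevated +; GC pause time up +; queue depth growing +
(E) unbounded retry amplification — fails on request latency up, disk writes elevated, GC pause time up, queue depth growing (predicts disk writes flat, not disk writes elevated)
(D) alone accounts for all the evidence.

D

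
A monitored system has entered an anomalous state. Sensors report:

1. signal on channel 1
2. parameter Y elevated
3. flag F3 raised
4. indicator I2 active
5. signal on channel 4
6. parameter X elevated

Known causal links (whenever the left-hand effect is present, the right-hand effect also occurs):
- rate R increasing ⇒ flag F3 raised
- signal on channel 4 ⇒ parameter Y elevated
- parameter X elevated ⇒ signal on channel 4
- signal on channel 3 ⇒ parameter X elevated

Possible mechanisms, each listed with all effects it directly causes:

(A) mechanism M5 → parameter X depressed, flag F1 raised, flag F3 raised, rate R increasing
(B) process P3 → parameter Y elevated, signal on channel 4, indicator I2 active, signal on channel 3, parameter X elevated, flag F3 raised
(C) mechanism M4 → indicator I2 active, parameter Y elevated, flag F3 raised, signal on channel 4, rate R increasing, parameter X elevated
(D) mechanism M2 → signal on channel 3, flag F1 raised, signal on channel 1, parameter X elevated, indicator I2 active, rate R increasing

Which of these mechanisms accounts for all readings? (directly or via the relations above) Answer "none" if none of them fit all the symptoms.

D

Testing each hypothesis:
(A) mechanism M5 — signal on channel 1 NO; parameter Y elevated NO; flag F3 raised yes; indicator I2 active NO; signal on channel 4 NO; parameter X elevated NO
(B) process P3 — does not account for signal on channel 1
(C) mechanism M4 — does not account for signal on channel 1
(D) mechanism M2 — accounts for every observation (parameter Y elevated by parameter X elevated → signal on channel 4 → parameter Y elevated)
(D) alone accounts for all the evidence.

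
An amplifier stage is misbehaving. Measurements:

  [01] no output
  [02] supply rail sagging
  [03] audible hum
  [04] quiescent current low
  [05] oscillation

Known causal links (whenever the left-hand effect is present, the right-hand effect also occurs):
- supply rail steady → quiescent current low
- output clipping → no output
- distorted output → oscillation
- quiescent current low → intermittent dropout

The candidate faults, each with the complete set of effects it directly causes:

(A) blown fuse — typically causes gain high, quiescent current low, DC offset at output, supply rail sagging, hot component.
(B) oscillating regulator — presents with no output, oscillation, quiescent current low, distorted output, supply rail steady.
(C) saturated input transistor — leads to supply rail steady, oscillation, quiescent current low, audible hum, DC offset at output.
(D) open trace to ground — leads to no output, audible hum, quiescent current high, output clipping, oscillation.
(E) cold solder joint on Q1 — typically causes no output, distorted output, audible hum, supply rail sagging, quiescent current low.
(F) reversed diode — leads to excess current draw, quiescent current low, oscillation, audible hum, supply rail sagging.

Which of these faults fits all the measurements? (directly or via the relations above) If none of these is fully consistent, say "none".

E

Per-candidate check:
(A) blown fuse — does not account for no output, audible hum, oscillation
(B) oscillating regulator — fails on supply rail sagging, audible hum (predicts supply rail steady, not supply rail sagging)
(C) saturated input transistor — no output NO; supply rail sagging NO; audible hum yes; quiescent current low yes; oscillation yes
(D) open trace to ground — no output yes; supply rail sagging NO; audible hum yes; quiescent current low NO; oscillation yes
(E) cold solder joint on Q1 — accounts for every observation (oscillation through distorted output → oscillation)
(F) reversed diode — no output NO; supply rail sagging yes; audible hum yes; quiescent current low yes; oscillation yes
(E) alone accounts for all the evidence.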